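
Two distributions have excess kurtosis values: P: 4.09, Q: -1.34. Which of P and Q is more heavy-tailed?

Higher excess kurtosis ⇒ heavier tails relative to the normal distribution.
4.09 vs -1.34: the larger is 4.09, so P has heavier tails. (P is leptokurtic — heavier-than-normal tails; the other is platykurtic.)

P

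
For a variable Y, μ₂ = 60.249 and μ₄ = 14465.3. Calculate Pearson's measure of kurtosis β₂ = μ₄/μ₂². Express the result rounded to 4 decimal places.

3.9850

μ₂² = 60.249² = 3629.94200
μ₄/μ₂² = 14465.3 / 3629.94200 = 3.98499
β₂ ≈ 3.9850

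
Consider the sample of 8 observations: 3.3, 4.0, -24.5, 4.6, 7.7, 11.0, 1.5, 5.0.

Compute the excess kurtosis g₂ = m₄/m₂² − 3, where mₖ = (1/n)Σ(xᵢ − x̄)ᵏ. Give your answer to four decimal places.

x̄ = 1.5750
Σ(xᵢ − x̄)² = 835.9950 ⇒ m₂ = 104.49938
Σ(xᵢ − x̄)⁴ = 471834.7386 ⇒ m₄ = 58979.34232
m₂² = 10920.11938
g₂ = m₄/m₂² − 3 = 5.40098 − 3 ≈ 2.4010

2.4010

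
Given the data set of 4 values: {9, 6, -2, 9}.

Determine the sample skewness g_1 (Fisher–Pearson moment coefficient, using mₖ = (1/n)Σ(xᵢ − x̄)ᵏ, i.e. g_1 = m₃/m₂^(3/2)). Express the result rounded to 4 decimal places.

x̄ = (9 + 6 - 2 + 9) / 4 = 5.5000
deviations (xᵢ − x̄): 3.5000, 0.5000, -7.5000, 3.5000
Σ(xᵢ − x̄)² = 81.0000 ⇒ m₂ = 81.0000/4 = 20.25000
Σ(xᵢ − x̄)³ = -336.0000 ⇒ m₃ = -336.0000/4 = -84.00000
m₂^(3/2) = 20.25000^(1.5) = 91.12500
g_1 = m₃ / m₂^(3/2) = -84.00000 / 91.12500 ≈ -0.9218

-0.9218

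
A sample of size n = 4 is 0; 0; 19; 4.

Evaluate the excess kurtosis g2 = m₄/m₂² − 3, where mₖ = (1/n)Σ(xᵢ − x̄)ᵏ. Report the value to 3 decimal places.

x̄ = 5.7500
Σ(xᵢ − x̄)² = 244.7500 ⇒ m₂ = 61.18750
Σ(xᵢ − x̄)⁴ = 33017.8281 ⇒ m₄ = 8254.45703
m₂² = 3743.91016
g2 = m₄/m₂² − 3 = 2.20477 − 3 ≈ -0.795

-0.795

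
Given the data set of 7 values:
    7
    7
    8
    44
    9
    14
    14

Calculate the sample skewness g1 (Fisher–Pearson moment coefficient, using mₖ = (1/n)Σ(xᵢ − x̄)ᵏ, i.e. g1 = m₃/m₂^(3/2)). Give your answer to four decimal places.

x̄ = (7 + 7 + 8 + 44 + 9 + 14 + 14) / 7 = 14.7143
deviations (xᵢ − x̄): -7.7143, -7.7143, -6.7143, 29.2857, -5.7143, -0.7143, -0.7143
Σ(xᵢ − x̄)² = 1055.4286 ⇒ m₂ = 1055.4286/7 = 150.77551
Σ(xᵢ − x̄)³ = 23708.8163 ⇒ m₃ = 23708.8163/7 = 3386.97376
m₂^(3/2) = 150.77551^(1.5) = 1851.38274
g1 = m₃ / m₂^(3/2) = 3386.97376 / 1851.38274 ≈ 1.8294

1.8294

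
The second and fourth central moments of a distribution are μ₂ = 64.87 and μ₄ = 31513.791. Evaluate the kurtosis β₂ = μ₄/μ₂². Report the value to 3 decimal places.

μ₂² = 64.87² = 4208.11690
μ₄/μ₂² = 31513.791 / 4208.11690 = 7.48881
β₂ ≈ 7.489

7.489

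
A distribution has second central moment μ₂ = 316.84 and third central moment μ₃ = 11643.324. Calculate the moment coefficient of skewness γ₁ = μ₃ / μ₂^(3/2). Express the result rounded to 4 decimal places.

σ = √μ₂ = √316.84 = 17.80000
σ³ = μ₂^(3/2) = 5639.75200
γ₁ = μ₃/σ³ = 11643.324 / 5639.75200 ≈ 2.0645

2.0645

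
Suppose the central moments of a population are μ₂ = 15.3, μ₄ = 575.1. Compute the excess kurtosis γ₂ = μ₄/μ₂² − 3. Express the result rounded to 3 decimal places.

-0.543

μ₂² = 15.3² = 234.09000
μ₄/μ₂² = 575.1 / 234.09000 = 2.45675
γ₂ = 2.45675 − 3 ≈ -0.543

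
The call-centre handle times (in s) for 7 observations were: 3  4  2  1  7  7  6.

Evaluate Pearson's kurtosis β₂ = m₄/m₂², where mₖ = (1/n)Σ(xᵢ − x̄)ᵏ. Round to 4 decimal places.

1.4711

x̄ = 4.2857
Σ(xᵢ − x̄)² = 35.4286 ⇒ m₂ = 5.06122
Σ(xᵢ − x̄)⁴ = 263.7784 ⇒ m₄ = 37.68263
m₂² = 25.61599
β₂ = m₄/m₂² = 37.68263 / 25.61599 ≈ 1.4711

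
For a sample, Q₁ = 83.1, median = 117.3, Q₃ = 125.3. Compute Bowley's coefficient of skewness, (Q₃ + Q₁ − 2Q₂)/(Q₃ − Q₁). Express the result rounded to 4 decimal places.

-0.6209

numerator: Q₃ + Q₁ − 2Q₂ = 125.3 + 83.1 − 2×117.3 = -26.2000
denominator: Q₃ − Q₁ = 125.3 − 83.1 = 42.2000
Bowley skewness = -26.2000 / 42.2000 ≈ -0.6209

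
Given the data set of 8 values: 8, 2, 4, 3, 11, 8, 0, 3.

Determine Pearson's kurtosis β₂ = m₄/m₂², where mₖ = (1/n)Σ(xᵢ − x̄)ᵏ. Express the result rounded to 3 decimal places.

1.924

x̄ = 4.8750
Σ(xᵢ − x̄)² = 96.8750 ⇒ m₂ = 12.10938
Σ(xᵢ − x̄)⁴ = 2256.5879 ⇒ m₄ = 282.07349
m₂² = 146.63696
β₂ = m₄/m₂² = 282.07349 / 146.63696 ≈ 1.924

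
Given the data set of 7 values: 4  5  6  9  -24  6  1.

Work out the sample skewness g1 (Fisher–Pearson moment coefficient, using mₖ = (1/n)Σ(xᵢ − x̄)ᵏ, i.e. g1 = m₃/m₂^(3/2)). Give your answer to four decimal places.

-1.8508

x̄ = (4 + 5 + 6 + 9 - 24 + 6 + 1) / 7 = 1.0000
deviations (xᵢ − x̄): 3.0000, 4.0000, 5.0000, 8.0000, -25.0000, 5.0000, 0.0000
Σ(xᵢ − x̄)² = 764.0000 ⇒ m₂ = 764.0000/7 = 109.14286
Σ(xᵢ − x̄)³ = -14772.0000 ⇒ m₃ = -14772.0000/7 = -2110.28571
m₂^(3/2) = 109.14286^(1.5) = 1140.23135
g1 = m₃ / m₂^(3/2) = -2110.28571 / 1140.23135 ≈ -1.8508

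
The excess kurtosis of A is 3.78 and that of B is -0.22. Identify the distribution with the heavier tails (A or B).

A

Higher excess kurtosis ⇒ heavier tails relative to the normal distribution.
3.78 vs -0.22: the larger is 3.78, so A has heavier tails. (A is leptokurtic — heavier-than-normal tails; the other is platykurtic.)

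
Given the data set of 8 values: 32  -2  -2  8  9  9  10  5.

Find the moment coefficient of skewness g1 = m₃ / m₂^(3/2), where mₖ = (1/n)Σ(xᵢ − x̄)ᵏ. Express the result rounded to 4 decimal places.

x̄ = (32 - 2 - 2 + 8 + 9 + 9 + 10 + 5) / 8 = 8.6250
deviations (xᵢ − x̄): 23.3750, -10.6250, -10.6250, -0.6250, 0.3750, 0.3750, 1.3750, -3.6250
Σ(xᵢ − x̄)² = 787.8750 ⇒ m₂ = 787.8750/8 = 98.48438
Σ(xᵢ − x̄)³ = 10327.7813 ⇒ m₃ = 10327.7813/8 = 1290.97266
m₂^(3/2) = 98.48438^(1.5) = 977.35199
g1 = m₃ / m₂^(3/2) = 1290.97266 / 977.35199 ≈ 1.3209

1.3209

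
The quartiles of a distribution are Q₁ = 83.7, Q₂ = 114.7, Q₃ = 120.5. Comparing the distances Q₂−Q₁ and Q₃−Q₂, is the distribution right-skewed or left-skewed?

Q₂ − Q₁ = 31.0;  Q₃ − Q₂ = 5.8
Q₂ − Q₁ > Q₃ − Q₂ ⇒ the lower half is more spread out ⇒ left-skewed.

left-skewed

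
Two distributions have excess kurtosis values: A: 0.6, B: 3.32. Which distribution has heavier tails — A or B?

Higher excess kurtosis ⇒ heavier tails relative to the normal distribution.
0.6 vs 3.32: the larger is 3.32, so B has heavier tails.

B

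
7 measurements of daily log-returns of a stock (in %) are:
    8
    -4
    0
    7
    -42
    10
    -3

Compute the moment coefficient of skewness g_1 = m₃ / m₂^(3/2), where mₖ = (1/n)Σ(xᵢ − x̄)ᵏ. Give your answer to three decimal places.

-1.645

x̄ = (8 - 4 + 0 + 7 - 42 + 10 - 3) / 7 = -3.4286
deviations (xᵢ − x̄): 11.4286, -0.5714, 3.4286, 10.4286, -38.5714, 13.4286, 0.4286
Σ(xᵢ − x̄)² = 1919.7143 ⇒ m₂ = 1919.7143/7 = 274.24490
Σ(xᵢ − x̄)³ = -52296.2449 ⇒ m₃ = -52296.2449/7 = -7470.89213
m₂^(3/2) = 274.24490^(1.5) = 4541.58906
g_1 = m₃ / m₂^(3/2) = -7470.89213 / 4541.58906 ≈ -1.645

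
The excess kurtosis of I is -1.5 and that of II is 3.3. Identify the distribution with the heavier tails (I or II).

Higher excess kurtosis ⇒ heavier tails relative to the normal distribution.
-1.5 vs 3.3: the larger is 3.3, so II has heavier tails. (II is leptokurtic — heavier-than-normal tails; the other is platykurtic.)

II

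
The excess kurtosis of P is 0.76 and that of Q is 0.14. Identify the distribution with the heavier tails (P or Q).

Higher excess kurtosis ⇒ heavier tails relative to the normal distribution.
0.76 vs 0.14: the larger is 0.76, so P has heavier tails.

P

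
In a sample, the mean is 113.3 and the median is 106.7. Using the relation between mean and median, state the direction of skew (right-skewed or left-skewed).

mean − median = 113.3 − 106.7 = 6.6
mean > median ⇒ the longer tail is on the right ⇒ right-skewed (positively skewed).

right-skewed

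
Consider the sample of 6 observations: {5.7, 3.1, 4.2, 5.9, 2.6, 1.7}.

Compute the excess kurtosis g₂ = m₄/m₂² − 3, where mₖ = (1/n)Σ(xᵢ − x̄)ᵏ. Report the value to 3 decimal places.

-1.476

x̄ = 3.8667
Σ(xᵢ − x̄)² = 14.4933 ⇒ m₂ = 2.41556
Σ(xᵢ − x̄)⁴ = 53.3606 ⇒ m₄ = 8.89343
m₂² = 5.83491
g₂ = m₄/m₂² − 3 = 1.52418 − 3 ≈ -1.476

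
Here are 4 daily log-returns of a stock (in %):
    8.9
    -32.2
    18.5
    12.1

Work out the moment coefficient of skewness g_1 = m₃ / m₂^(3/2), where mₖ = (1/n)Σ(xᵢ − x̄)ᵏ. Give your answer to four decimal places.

x̄ = (8.9 - 32.2 + 18.5 + 12.1) / 4 = 1.8250
deviations (xᵢ − x̄): 7.0750, -34.0250, 16.6750, 10.2750
Σ(xᵢ − x̄)² = 1591.3875 ⇒ m₂ = 1591.3875/4 = 397.84688
Σ(xᵢ − x̄)³ = -33315.2531 ⇒ m₃ = -33315.2531/4 = -8328.81328
m₂^(3/2) = 397.84688^(1.5) = 7935.49325
g_1 = m₃ / m₂^(3/2) = -8328.81328 / 7935.49325 ≈ -1.0496

-1.0496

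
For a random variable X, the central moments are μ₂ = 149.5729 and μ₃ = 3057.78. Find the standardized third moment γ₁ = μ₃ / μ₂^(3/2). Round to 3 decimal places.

σ = √μ₂ = √149.5729 = 12.23000
σ³ = μ₂^(3/2) = 1829.27657
γ₁ = μ₃/σ³ = 3057.78 / 1829.27657 ≈ 1.672

1.672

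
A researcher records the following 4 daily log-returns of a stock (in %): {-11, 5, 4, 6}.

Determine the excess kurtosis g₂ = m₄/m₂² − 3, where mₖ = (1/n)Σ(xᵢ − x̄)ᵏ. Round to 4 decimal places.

x̄ = 1.0000
Σ(xᵢ − x̄)² = 194.0000 ⇒ m₂ = 48.50000
Σ(xᵢ − x̄)⁴ = 21698.0000 ⇒ m₄ = 5424.50000
m₂² = 2352.25000
g₂ = m₄/m₂² − 3 = 2.30609 − 3 ≈ -0.6939

-0.6939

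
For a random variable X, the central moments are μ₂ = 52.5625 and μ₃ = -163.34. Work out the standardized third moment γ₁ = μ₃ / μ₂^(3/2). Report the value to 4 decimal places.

σ = √μ₂ = √52.5625 = 7.25000
σ³ = μ₂^(3/2) = 381.07813
γ₁ = μ₃/σ³ = -163.34 / 381.07813 ≈ -0.4286

-0.4286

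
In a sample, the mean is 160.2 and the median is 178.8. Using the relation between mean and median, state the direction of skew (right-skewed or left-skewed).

left-skewed

mean − median = 160.2 − 178.8 = -18.6
mean < median ⇒ the longer tail is on the left ⇒ left-skewed (negatively skewed).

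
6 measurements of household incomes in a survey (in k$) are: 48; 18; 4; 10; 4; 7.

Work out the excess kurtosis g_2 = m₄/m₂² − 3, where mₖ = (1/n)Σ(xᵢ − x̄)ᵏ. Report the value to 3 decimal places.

x̄ = 15.1667
Σ(xᵢ − x̄)² = 1428.8333 ⇒ m₂ = 238.13889
Σ(xᵢ − x̄)⁴ = 1198466.4861 ⇒ m₄ = 199744.41435
m₂² = 56710.13040
g_2 = m₄/m₂² − 3 = 3.52220 − 3 ≈ 0.522

0.522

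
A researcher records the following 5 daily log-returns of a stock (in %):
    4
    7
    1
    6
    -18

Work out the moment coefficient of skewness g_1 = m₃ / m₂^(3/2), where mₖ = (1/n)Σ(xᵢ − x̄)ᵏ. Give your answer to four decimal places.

-1.3245

x̄ = (4 + 7 + 1 + 6 - 18) / 5 = 0.0000
deviations (xᵢ − x̄): 4.0000, 7.0000, 1.0000, 6.0000, -18.0000
Σ(xᵢ − x̄)² = 426.0000 ⇒ m₂ = 426.0000/5 = 85.20000
Σ(xᵢ − x̄)³ = -5208.0000 ⇒ m₃ = -5208.0000/5 = -1041.60000
m₂^(3/2) = 85.20000^(1.5) = 786.42877
g_1 = m₃ / m₂^(3/2) = -1041.60000 / 786.42877 ≈ -1.3245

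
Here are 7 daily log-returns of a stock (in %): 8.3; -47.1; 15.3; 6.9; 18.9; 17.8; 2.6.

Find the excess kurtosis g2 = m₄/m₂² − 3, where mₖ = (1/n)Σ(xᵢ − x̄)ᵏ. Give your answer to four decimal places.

1.5450

x̄ = 3.2429
Σ(xᵢ − x̄)² = 3176.1971 ⇒ m₂ = 453.74245
Σ(xᵢ − x̄)⁴ = 6550169.4734 ⇒ m₄ = 935738.49621
m₂² = 205882.21001
g2 = m₄/m₂² − 3 = 4.54502 − 3 ≈ 1.5450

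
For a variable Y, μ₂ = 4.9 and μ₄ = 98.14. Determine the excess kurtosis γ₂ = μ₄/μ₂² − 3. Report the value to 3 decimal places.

1.087

μ₂² = 4.9² = 24.01000
μ₄/μ₂² = 98.14 / 24.01000 = 4.08746
γ₂ = 4.08746 − 3 ≈ 1.087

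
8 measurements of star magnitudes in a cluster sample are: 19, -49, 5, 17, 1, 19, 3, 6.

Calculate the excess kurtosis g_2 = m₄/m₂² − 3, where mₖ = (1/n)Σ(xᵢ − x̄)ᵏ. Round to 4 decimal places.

x̄ = 2.6250
Σ(xᵢ − x̄)² = 3427.8750 ⇒ m₂ = 428.48438
Σ(xᵢ − x̄)⁴ = 7289642.2441 ⇒ m₄ = 911205.28052
m₂² = 183598.85962
g_2 = m₄/m₂² − 3 = 4.96302 − 3 ≈ 1.9630

1.9630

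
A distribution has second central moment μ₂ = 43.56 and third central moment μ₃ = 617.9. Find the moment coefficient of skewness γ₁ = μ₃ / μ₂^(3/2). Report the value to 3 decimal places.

2.149

σ = √μ₂ = √43.56 = 6.60000
σ³ = μ₂^(3/2) = 287.49600
γ₁ = μ₃/σ³ = 617.9 / 287.49600 ≈ 2.149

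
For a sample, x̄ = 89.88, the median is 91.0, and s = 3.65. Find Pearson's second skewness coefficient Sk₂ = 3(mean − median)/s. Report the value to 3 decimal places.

Sk₂ = 3(89.88 − 91.0) / 3.65 = 3 × -1.1200 / 3.65
    = -3.3600 / 3.65 ≈ -0.921

-0.921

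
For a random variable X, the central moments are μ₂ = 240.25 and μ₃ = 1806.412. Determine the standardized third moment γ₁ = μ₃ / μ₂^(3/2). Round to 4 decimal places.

0.4851

σ = √μ₂ = √240.25 = 15.50000
σ³ = μ₂^(3/2) = 3723.87500
γ₁ = μ₃/σ³ = 1806.412 / 3723.87500 ≈ 0.4851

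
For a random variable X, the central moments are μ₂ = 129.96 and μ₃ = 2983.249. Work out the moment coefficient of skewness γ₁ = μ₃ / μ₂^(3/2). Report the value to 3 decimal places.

σ = √μ₂ = √129.96 = 11.40000
σ³ = μ₂^(3/2) = 1481.54400
γ₁ = μ₃/σ³ = 2983.249 / 1481.54400 ≈ 2.014

2.014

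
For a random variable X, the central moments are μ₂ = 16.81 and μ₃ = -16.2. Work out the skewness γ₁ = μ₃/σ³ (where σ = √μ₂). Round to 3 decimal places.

σ = √μ₂ = √16.81 = 4.10000
σ³ = μ₂^(3/2) = 68.92100
γ₁ = μ₃/σ³ = -16.2 / 68.92100 ≈ -0.235

-0.235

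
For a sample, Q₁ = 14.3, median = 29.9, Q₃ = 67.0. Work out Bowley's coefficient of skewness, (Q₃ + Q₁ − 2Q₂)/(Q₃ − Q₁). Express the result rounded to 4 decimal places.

0.4080

numerator: Q₃ + Q₁ − 2Q₂ = 67.0 + 14.3 − 2×29.9 = 21.5000
denominator: Q₃ − Q₁ = 67.0 − 14.3 = 52.7000
Bowley skewness = 21.5000 / 52.7000 ≈ 0.4080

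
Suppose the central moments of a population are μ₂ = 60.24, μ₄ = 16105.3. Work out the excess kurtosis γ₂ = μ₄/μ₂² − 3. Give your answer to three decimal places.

μ₂² = 60.24² = 3628.85760
μ₄/μ₂² = 16105.3 / 3628.85760 = 4.43812
γ₂ = 4.43812 − 3 ≈ 1.438

1.438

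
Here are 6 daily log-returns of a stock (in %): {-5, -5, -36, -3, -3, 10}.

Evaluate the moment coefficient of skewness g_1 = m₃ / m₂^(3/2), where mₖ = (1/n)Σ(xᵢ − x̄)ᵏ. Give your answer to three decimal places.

x̄ = (-5 - 5 - 36 - 3 - 3 + 10) / 6 = -7.0000
deviations (xᵢ − x̄): 2.0000, 2.0000, -29.0000, 4.0000, 4.0000, 17.0000
Σ(xᵢ − x̄)² = 1170.0000 ⇒ m₂ = 1170.0000/6 = 195.00000
Σ(xᵢ − x̄)³ = -19332.0000 ⇒ m₃ = -19332.0000/6 = -3222.00000
m₂^(3/2) = 195.00000^(1.5) = 2723.02681
g_1 = m₃ / m₂^(3/2) = -3222.00000 / 2723.02681 ≈ -1.183

-1.183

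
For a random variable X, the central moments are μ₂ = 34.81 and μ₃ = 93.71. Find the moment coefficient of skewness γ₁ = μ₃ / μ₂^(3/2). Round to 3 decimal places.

σ = √μ₂ = √34.81 = 5.90000
σ³ = μ₂^(3/2) = 205.37900
γ₁ = μ₃/σ³ = 93.71 / 205.37900 ≈ 0.456

0.456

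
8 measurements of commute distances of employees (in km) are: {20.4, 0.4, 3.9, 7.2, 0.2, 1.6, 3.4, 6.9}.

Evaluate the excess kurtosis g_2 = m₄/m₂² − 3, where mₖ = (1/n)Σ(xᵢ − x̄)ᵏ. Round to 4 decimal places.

x̄ = 5.5000
Σ(xᵢ − x̄)² = 303.1400 ⇒ m₂ = 37.89250
Σ(xᵢ − x̄)⁴ = 51023.5478 ⇒ m₄ = 6377.94347
m₂² = 1435.84156
g_2 = m₄/m₂² − 3 = 4.44195 − 3 ≈ 1.4420

1.4420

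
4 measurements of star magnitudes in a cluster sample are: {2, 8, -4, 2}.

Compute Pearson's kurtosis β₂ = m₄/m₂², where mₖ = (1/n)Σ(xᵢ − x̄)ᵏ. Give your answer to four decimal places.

2.0000

x̄ = 2.0000
Σ(xᵢ − x̄)² = 72.0000 ⇒ m₂ = 18.00000
Σ(xᵢ − x̄)⁴ = 2592.0000 ⇒ m₄ = 648.00000
m₂² = 324.00000
β₂ = m₄/m₂² = 648.00000 / 324.00000 ≈ 2.0000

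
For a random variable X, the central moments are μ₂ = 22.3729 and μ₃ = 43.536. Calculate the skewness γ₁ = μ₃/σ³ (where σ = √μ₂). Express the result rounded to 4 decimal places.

0.4114

σ = √μ₂ = √22.3729 = 4.73000
σ³ = μ₂^(3/2) = 105.82382
γ₁ = μ₃/σ³ = 43.536 / 105.82382 ≈ 0.4114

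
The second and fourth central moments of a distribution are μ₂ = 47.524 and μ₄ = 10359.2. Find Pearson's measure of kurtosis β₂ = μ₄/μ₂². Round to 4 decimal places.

4.5867

μ₂² = 47.524² = 2258.53058
μ₄/μ₂² = 10359.2 / 2258.53058 = 4.58670
β₂ ≈ 4.5867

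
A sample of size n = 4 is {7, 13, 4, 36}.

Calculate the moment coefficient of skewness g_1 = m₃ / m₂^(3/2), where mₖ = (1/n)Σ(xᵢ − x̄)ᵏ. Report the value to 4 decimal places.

x̄ = (7 + 13 + 4 + 36) / 4 = 15.0000
deviations (xᵢ − x̄): -8.0000, -2.0000, -11.0000, 21.0000
Σ(xᵢ − x̄)² = 630.0000 ⇒ m₂ = 630.0000/4 = 157.50000
Σ(xᵢ − x̄)³ = 7410.0000 ⇒ m₃ = 7410.0000/4 = 1852.50000
m₂^(3/2) = 157.50000^(1.5) = 1976.60931
g_1 = m₃ / m₂^(3/2) = 1852.50000 / 1976.60931 ≈ 0.9372

0.9372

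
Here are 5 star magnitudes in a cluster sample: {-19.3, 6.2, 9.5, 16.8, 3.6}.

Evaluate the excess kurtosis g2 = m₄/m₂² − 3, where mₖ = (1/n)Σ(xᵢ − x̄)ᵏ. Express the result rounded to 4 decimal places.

-0.2806

x̄ = 3.3600
Σ(xᵢ − x̄)² = 739.9320 ⇒ m₂ = 147.98640
Σ(xᵢ − x̄)⁴ = 297772.0063 ⇒ m₄ = 59554.40126
m₂² = 21899.97458
g2 = m₄/m₂² − 3 = 2.71938 − 3 ≈ -0.2806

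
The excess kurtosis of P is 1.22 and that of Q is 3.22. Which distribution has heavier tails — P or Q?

Higher excess kurtosis ⇒ heavier tails relative to the normal distribution.
1.22 vs 3.22: the larger is 3.22, so Q has heavier tails.

Q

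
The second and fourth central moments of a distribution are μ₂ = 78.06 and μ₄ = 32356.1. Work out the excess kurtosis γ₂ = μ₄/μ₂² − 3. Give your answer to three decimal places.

2.310

μ₂² = 78.06² = 6093.36360
μ₄/μ₂² = 32356.1 / 6093.36360 = 5.31006
γ₂ = 5.31006 − 3 ≈ 2.310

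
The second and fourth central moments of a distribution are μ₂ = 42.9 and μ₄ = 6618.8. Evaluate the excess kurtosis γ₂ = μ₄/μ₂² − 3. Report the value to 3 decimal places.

0.596

μ₂² = 42.9² = 1840.41000
μ₄/μ₂² = 6618.8 / 1840.41000 = 3.59637
γ₂ = 3.59637 − 3 ≈ 0.596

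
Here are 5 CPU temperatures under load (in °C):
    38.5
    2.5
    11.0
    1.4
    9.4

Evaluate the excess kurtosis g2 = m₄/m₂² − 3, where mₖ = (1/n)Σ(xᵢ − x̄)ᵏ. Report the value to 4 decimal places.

x̄ = 12.5600
Σ(xᵢ − x̄)² = 911.0520 ⇒ m₂ = 182.21040
Σ(xᵢ − x̄)⁴ = 478631.7489 ⇒ m₄ = 95726.34978
m₂² = 33200.62987
g2 = m₄/m₂² − 3 = 2.88327 − 3 ≈ -0.1167

-0.1167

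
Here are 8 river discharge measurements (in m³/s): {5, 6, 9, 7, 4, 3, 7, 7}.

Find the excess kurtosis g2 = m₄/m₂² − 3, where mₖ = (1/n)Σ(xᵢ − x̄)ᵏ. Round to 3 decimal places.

-0.846

x̄ = 6.0000
Σ(xᵢ − x̄)² = 26.0000 ⇒ m₂ = 3.25000
Σ(xᵢ − x̄)⁴ = 182.0000 ⇒ m₄ = 22.75000
m₂² = 10.56250
g2 = m₄/m₂² − 3 = 2.15385 − 3 ≈ -0.846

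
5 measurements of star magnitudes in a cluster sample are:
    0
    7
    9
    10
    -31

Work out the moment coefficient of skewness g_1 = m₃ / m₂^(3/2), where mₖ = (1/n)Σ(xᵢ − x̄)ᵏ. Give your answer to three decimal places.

-1.322

x̄ = (0 + 7 + 9 + 10 - 31) / 5 = -1.0000
deviations (xᵢ − x̄): 1.0000, 8.0000, 10.0000, 11.0000, -30.0000
Σ(xᵢ − x̄)² = 1186.0000 ⇒ m₂ = 1186.0000/5 = 237.20000
Σ(xᵢ − x̄)³ = -24156.0000 ⇒ m₃ = -24156.0000/5 = -4831.20000
m₂^(3/2) = 237.20000^(1.5) = 3653.18804
g_1 = m₃ / m₂^(3/2) = -4831.20000 / 3653.18804 ≈ -1.322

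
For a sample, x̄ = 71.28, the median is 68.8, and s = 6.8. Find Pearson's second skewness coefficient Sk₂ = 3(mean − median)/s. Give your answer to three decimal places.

1.094

Sk₂ = 3(71.28 − 68.8) / 6.8 = 3 × 2.4800 / 6.8
    = 7.4400 / 6.8 ≈ 1.094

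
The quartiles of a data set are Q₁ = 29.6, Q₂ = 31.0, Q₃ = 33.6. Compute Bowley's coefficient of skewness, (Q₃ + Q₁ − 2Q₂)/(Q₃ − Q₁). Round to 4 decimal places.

numerator: Q₃ + Q₁ − 2Q₂ = 33.6 + 29.6 − 2×31.0 = 1.2000
denominator: Q₃ − Q₁ = 33.6 − 29.6 = 4.0000
Bowley skewness = 1.2000 / 4.0000 ≈ 0.3000

0.3000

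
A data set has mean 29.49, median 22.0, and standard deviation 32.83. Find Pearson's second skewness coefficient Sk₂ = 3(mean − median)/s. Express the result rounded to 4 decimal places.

Sk₂ = 3(29.49 − 22.0) / 32.83 = 3 × 7.4900 / 32.83
    = 22.4700 / 32.83 ≈ 0.6844

0.6844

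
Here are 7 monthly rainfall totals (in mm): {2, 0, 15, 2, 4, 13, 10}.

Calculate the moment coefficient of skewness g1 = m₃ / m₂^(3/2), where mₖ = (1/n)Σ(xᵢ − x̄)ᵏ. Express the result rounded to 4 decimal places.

0.3448

x̄ = (2 + 0 + 15 + 2 + 4 + 13 + 10) / 7 = 6.5714
deviations (xᵢ − x̄): -4.5714, -6.5714, 8.4286, -4.5714, -2.5714, 6.4286, 3.4286
Σ(xᵢ − x̄)² = 215.7143 ⇒ m₂ = 215.7143/7 = 30.81633
Σ(xᵢ − x̄)³ = 412.8980 ⇒ m₃ = 412.8980/7 = 58.98542
m₂^(3/2) = 30.81633^(1.5) = 171.06899
g1 = m₃ / m₂^(3/2) = 58.98542 / 171.06899 ≈ 0.3448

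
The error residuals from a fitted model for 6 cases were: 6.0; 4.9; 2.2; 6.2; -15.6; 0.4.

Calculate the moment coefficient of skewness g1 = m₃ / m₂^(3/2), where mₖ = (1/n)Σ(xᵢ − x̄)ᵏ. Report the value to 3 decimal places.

x̄ = (6.0 + 4.9 + 2.2 + 6.2 - 15.6 + 0.4) / 6 = 0.6833
deviations (xᵢ − x̄): 5.3167, 4.2167, 1.5167, 5.5167, -16.2833, -0.2833
Σ(xᵢ − x̄)² = 344.0083 ⇒ m₂ = 344.0083/6 = 57.33472
Σ(xᵢ − x̄)³ = -3920.8586 ⇒ m₃ = -3920.8586/6 = -653.47643
m₂^(3/2) = 57.33472^(1.5) = 434.13677
g1 = m₃ / m₂^(3/2) = -653.47643 / 434.13677 ≈ -1.505

-1.505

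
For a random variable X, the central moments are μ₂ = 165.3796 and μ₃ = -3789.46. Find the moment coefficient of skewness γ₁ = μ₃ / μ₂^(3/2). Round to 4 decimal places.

-1.7818

σ = √μ₂ = √165.3796 = 12.86000
σ³ = μ₂^(3/2) = 2126.78166
γ₁ = μ₃/σ³ = -3789.46 / 2126.78166 ≈ -1.7818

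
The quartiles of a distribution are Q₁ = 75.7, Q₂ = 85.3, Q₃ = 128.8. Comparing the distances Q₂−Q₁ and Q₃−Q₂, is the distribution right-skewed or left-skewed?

right-skewed

Q₂ − Q₁ = 9.6;  Q₃ − Q₂ = 43.5
Q₃ − Q₂ > Q₂ − Q₁ ⇒ the upper half is more spread out ⇒ right-skewed.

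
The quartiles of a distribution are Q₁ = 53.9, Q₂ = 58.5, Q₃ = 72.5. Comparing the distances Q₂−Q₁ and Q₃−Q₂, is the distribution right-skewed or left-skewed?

Q₂ − Q₁ = 4.6;  Q₃ − Q₂ = 14.0
Q₃ − Q₂ > Q₂ − Q₁ ⇒ the upper half is more spread out ⇒ right-skewed.

right-skewed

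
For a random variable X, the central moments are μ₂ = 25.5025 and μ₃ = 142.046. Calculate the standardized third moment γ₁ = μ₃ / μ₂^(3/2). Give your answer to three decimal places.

σ = √μ₂ = √25.5025 = 5.05000
σ³ = μ₂^(3/2) = 128.78763
γ₁ = μ₃/σ³ = 142.046 / 128.78763 ≈ 1.103

1.103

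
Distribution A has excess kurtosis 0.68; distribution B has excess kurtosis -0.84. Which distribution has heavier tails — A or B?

A

Higher excess kurtosis ⇒ heavier tails relative to the normal distribution.
0.68 vs -0.84: the larger is 0.68, so A has heavier tails. (A is leptokurtic — heavier-than-normal tails; the other is platykurtic.)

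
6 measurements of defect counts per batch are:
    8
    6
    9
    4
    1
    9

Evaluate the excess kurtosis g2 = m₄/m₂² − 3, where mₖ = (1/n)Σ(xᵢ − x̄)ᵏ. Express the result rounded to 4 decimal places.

x̄ = 6.1667
Σ(xᵢ − x̄)² = 50.8333 ⇒ m₂ = 8.47222
Σ(xᵢ − x̄)⁴ = 874.8194 ⇒ m₄ = 145.80324
m₂² = 71.77855
g2 = m₄/m₂² − 3 = 2.03129 − 3 ≈ -0.9687

-0.9687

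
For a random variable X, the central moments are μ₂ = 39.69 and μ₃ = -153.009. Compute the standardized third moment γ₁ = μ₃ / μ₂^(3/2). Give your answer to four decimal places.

-0.6119

σ = √μ₂ = √39.69 = 6.30000
σ³ = μ₂^(3/2) = 250.04700
γ₁ = μ₃/σ³ = -153.009 / 250.04700 ≈ -0.6119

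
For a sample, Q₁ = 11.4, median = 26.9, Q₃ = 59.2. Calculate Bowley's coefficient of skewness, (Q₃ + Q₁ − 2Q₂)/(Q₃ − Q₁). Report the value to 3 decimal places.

0.351

numerator: Q₃ + Q₁ − 2Q₂ = 59.2 + 11.4 − 2×26.9 = 16.8000
denominator: Q₃ − Q₁ = 59.2 − 11.4 = 47.8000
Bowley skewness = 16.8000 / 47.8000 ≈ 0.351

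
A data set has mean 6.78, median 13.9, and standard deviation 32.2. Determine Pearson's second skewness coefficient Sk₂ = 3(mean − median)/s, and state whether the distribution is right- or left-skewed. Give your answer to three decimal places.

Sk₂ = 3(6.78 − 13.9) / 32.2 = 3 × -7.1200 / 32.2
    = -21.3600 / 32.2 ≈ -0.663
Sk₂ < 0 ⇒ mean < median ⇒ left-skewed (negative skew).

-0.663, left-skewed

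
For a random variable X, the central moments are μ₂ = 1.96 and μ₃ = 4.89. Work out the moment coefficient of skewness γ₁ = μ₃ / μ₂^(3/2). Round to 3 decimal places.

σ = √μ₂ = √1.96 = 1.40000
σ³ = μ₂^(3/2) = 2.74400
γ₁ = μ₃/σ³ = 4.89 / 2.74400 ≈ 1.782

1.782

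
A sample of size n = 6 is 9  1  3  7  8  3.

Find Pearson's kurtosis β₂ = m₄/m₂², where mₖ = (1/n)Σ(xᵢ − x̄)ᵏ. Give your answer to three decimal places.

1.370

x̄ = 5.1667
Σ(xᵢ − x̄)² = 52.8333 ⇒ m₂ = 8.80556
Σ(xᵢ − x̄)⁴ = 637.1528 ⇒ m₄ = 106.19213
m₂² = 77.53781
β₂ = m₄/m₂² = 106.19213 / 77.53781 ≈ 1.370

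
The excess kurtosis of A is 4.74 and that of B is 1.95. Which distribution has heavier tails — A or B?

A

Higher excess kurtosis ⇒ heavier tails relative to the normal distribution.
4.74 vs 1.95: the larger is 4.74, so A has heavier tails.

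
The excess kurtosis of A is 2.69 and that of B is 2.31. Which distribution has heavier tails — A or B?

Higher excess kurtosis ⇒ heavier tails relative to the normal distribution.
2.69 vs 2.31: the larger is 2.69, so A has heavier tails.

A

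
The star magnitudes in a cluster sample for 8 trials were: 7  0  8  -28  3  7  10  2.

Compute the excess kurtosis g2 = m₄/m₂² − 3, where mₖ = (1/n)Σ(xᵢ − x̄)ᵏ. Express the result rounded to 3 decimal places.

x̄ = 1.1250
Σ(xᵢ − x̄)² = 1048.8750 ⇒ m₂ = 131.10938
Σ(xᵢ − x̄)⁴ = 730389.8379 ⇒ m₄ = 91298.72974
m₂² = 17189.66821
g2 = m₄/m₂² − 3 = 5.31126 − 3 ≈ 2.311

2.311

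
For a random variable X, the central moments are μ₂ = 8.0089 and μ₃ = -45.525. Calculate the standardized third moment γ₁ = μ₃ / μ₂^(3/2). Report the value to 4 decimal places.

-2.0086

σ = √μ₂ = √8.0089 = 2.83000
σ³ = μ₂^(3/2) = 22.66519
γ₁ = μ₃/σ³ = -45.525 / 22.66519 ≈ -2.0086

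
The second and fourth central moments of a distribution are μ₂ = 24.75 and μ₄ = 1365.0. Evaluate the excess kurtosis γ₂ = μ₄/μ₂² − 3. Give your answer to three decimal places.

-0.772

μ₂² = 24.75² = 612.56250
μ₄/μ₂² = 1365.0 / 612.56250 = 2.22834
γ₂ = 2.22834 − 3 ≈ -0.772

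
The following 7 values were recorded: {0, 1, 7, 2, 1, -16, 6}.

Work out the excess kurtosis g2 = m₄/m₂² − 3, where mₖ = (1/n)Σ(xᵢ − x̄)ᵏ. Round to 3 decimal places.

1.149

x̄ = 0.1429
Σ(xᵢ − x̄)² = 346.8571 ⇒ m₂ = 49.55102
Σ(xᵢ − x̄)⁴ = 71308.9096 ⇒ m₄ = 10186.98709
m₂² = 2455.30362
g2 = m₄/m₂² − 3 = 4.14897 − 3 ≈ 1.149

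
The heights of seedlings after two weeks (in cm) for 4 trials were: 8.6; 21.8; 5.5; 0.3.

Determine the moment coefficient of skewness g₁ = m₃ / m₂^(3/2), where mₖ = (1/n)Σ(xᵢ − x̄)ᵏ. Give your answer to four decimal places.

x̄ = (8.6 + 21.8 + 5.5 + 0.3) / 4 = 9.0500
deviations (xᵢ − x̄): -0.4500, 12.7500, -3.5500, -8.7500
Σ(xᵢ − x̄)² = 251.9300 ⇒ m₂ = 251.9300/4 = 62.98250
Σ(xᵢ − x̄)³ = 1357.9200 ⇒ m₃ = 1357.9200/4 = 339.48000
m₂^(3/2) = 62.98250^(1.5) = 499.83866
g₁ = m₃ / m₂^(3/2) = 339.48000 / 499.83866 ≈ 0.6792

0.6792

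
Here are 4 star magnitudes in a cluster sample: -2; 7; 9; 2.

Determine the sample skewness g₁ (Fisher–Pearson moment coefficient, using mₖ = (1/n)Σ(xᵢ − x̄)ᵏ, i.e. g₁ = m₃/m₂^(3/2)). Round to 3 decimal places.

-0.226

x̄ = (-2 + 7 + 9 + 2) / 4 = 4.0000
deviations (xᵢ − x̄): -6.0000, 3.0000, 5.0000, -2.0000
Σ(xᵢ − x̄)² = 74.0000 ⇒ m₂ = 74.0000/4 = 18.50000
Σ(xᵢ − x̄)³ = -72.0000 ⇒ m₃ = -72.0000/4 = -18.00000
m₂^(3/2) = 18.50000^(1.5) = 79.57151
g₁ = m₃ / m₂^(3/2) = -18.00000 / 79.57151 ≈ -0.226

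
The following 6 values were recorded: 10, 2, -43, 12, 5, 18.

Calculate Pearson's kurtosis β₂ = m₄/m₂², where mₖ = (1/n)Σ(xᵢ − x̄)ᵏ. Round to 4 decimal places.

3.7694

x̄ = 0.6667
Σ(xᵢ − x̄)² = 2443.3333 ⇒ m₂ = 407.22222
Σ(xᵢ − x̄)⁴ = 3750510.4444 ⇒ m₄ = 625085.07407
m₂² = 165829.93827
β₂ = m₄/m₂² = 625085.07407 / 165829.93827 ≈ 3.7694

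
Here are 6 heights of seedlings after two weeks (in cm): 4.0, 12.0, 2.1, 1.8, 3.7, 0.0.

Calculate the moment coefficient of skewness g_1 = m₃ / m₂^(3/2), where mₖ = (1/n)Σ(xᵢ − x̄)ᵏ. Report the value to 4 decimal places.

x̄ = (4.0 + 12.0 + 2.1 + 1.8 + 3.7 + 0.0) / 6 = 3.9333
deviations (xᵢ − x̄): 0.0667, 8.0667, -1.8333, -2.1333, -0.2333, -3.9333
Σ(xᵢ − x̄)² = 88.5133 ⇒ m₂ = 88.5133/6 = 14.75222
Σ(xᵢ − x̄)³ = 448.1704 ⇒ m₃ = 448.1704/6 = 74.69507
m₂^(3/2) = 14.75222^(1.5) = 56.66125
g_1 = m₃ / m₂^(3/2) = 74.69507 / 56.66125 ≈ 1.3183

1.3183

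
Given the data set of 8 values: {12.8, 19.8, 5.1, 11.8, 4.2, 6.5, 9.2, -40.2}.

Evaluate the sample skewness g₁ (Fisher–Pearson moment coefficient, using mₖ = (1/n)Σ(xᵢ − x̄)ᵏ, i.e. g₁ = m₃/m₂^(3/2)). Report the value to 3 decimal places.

-1.921

x̄ = (12.8 + 19.8 + 5.1 + 11.8 + 4.2 + 6.5 + 9.2 - 40.2) / 8 = 3.6500
deviations (xᵢ − x̄): 9.1500, 16.1500, 1.4500, 8.1500, 0.5500, 2.8500, 5.5500, -43.8500
Σ(xᵢ − x̄)² = 2375.1200 ⇒ m₂ = 2375.1200/8 = 296.89000
Σ(xᵢ − x̄)³ = -78598.7610 ⇒ m₃ = -78598.7610/8 = -9824.84513
m₂^(3/2) = 296.89000^(1.5) = 5115.56202
g₁ = m₃ / m₂^(3/2) = -9824.84513 / 5115.56202 ≈ -1.921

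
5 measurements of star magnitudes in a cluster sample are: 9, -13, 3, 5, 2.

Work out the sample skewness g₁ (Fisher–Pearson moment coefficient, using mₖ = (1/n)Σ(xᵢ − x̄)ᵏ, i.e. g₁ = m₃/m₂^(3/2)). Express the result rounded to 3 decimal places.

x̄ = (9 - 13 + 3 + 5 + 2) / 5 = 1.2000
deviations (xᵢ − x̄): 7.8000, -14.2000, 1.8000, 3.8000, 0.8000
Σ(xᵢ − x̄)² = 280.8000 ⇒ m₂ = 280.8000/5 = 56.16000
Σ(xᵢ − x̄)³ = -2327.5200 ⇒ m₃ = -2327.5200/5 = -465.50400
m₂^(3/2) = 56.16000^(1.5) = 420.86291
g₁ = m₃ / m₂^(3/2) = -465.50400 / 420.86291 ≈ -1.106

-1.106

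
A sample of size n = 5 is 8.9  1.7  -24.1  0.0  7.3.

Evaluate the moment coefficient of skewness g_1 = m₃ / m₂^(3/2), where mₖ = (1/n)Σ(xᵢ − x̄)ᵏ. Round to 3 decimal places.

-1.216

x̄ = (8.9 + 1.7 - 24.1 + 0.0 + 7.3) / 5 = -1.2400
deviations (xᵢ − x̄): 10.1400, 2.9400, -22.8600, 1.2400, 8.5400
Σ(xᵢ − x̄)² = 708.5120 ⇒ m₂ = 708.5120/5 = 141.70240
Σ(xᵢ − x̄)³ = -10253.4242 ⇒ m₃ = -10253.4242/5 = -2050.68485
m₂^(3/2) = 141.70240^(1.5) = 1686.80861
g_1 = m₃ / m₂^(3/2) = -2050.68485 / 1686.80861 ≈ -1.216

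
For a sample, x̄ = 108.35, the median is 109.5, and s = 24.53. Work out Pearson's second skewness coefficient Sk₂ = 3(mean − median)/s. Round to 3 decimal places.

Sk₂ = 3(108.35 − 109.5) / 24.53 = 3 × -1.1500 / 24.53
    = -3.4500 / 24.53 ≈ -0.141

-0.141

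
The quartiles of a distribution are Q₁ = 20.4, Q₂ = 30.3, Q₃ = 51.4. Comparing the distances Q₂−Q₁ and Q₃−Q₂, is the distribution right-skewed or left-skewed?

right-skewed

Q₂ − Q₁ = 9.9;  Q₃ − Q₂ = 21.1
Q₃ − Q₂ > Q₂ − Q₁ ⇒ the upper half is more spread out ⇒ right-skewed.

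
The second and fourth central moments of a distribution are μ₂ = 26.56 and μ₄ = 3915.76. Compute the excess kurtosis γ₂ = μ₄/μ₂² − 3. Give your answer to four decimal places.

μ₂² = 26.56² = 705.43360
μ₄/μ₂² = 3915.76 / 705.43360 = 5.55086
γ₂ = 5.55086 − 3 ≈ 2.5509

2.5509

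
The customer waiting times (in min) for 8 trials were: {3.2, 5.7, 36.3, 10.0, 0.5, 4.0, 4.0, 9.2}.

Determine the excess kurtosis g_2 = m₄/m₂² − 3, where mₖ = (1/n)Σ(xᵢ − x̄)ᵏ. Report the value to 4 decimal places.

x̄ = 9.1125
Σ(xᵢ − x̄)² = 913.0088 ⇒ m₂ = 114.12609
Σ(xᵢ − x̄)⁴ = 554584.3124 ⇒ m₄ = 69323.03905
m₂² = 13024.76527
g_2 = m₄/m₂² − 3 = 5.32240 − 3 ≈ 2.3224

2.3224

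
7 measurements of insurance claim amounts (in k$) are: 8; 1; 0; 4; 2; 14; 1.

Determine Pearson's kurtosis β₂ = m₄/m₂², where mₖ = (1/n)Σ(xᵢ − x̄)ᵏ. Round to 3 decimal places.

x̄ = 4.2857
Σ(xᵢ − x̄)² = 153.4286 ⇒ m₂ = 21.91837
Σ(xᵢ − x̄)⁴ = 9693.2886 ⇒ m₄ = 1384.75552
m₂² = 480.41483
β₂ = m₄/m₂² = 1384.75552 / 480.41483 ≈ 2.882

2.882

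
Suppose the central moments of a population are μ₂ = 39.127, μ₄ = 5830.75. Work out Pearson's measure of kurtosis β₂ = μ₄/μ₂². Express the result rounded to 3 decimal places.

μ₂² = 39.127² = 1530.92213
μ₄/μ₂² = 5830.75 / 1530.92213 = 3.80865
β₂ ≈ 3.809

3.809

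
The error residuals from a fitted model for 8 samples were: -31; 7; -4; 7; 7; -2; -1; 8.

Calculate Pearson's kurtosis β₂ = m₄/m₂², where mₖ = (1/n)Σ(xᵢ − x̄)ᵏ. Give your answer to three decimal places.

x̄ = -1.1250
Σ(xᵢ − x̄)² = 1182.8750 ⇒ m₂ = 147.85938
Σ(xᵢ − x̄)⁴ = 816660.4004 ⇒ m₄ = 102082.55005
m₂² = 21862.39478
β₂ = m₄/m₂² = 102082.55005 / 21862.39478 ≈ 4.669

4.669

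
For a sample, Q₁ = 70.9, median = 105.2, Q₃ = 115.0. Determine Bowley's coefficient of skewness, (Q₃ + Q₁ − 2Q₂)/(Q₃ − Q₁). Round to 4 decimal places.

-0.5556

numerator: Q₃ + Q₁ − 2Q₂ = 115.0 + 70.9 − 2×105.2 = -24.5000
denominator: Q₃ − Q₁ = 115.0 − 70.9 = 44.1000
Bowley skewness = -24.5000 / 44.1000 ≈ -0.5556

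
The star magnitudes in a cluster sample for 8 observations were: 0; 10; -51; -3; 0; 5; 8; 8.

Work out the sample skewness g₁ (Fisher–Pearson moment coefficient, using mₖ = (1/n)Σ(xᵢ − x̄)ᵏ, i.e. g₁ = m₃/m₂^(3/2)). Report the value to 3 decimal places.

-2.031

x̄ = (0 + 10 - 51 - 3 + 0 + 5 + 8 + 8) / 8 = -2.8750
deviations (xᵢ − x̄): 2.8750, 12.8750, -48.1250, -0.1250, 2.8750, 7.8750, 10.8750, 10.8750
Σ(xᵢ − x̄)² = 2796.8750 ⇒ m₂ = 2796.8750/8 = 349.60938
Σ(xᵢ − x̄)³ = -106215.8438 ⇒ m₃ = -106215.8438/8 = -13276.98047
m₂^(3/2) = 349.60938^(1.5) = 6536.94160
g₁ = m₃ / m₂^(3/2) = -13276.98047 / 6536.94160 ≈ -2.031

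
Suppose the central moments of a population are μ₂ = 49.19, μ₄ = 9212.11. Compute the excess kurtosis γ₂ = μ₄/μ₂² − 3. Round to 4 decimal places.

μ₂² = 49.19² = 2419.65610
μ₄/μ₂² = 9212.11 / 2419.65610 = 3.80720
γ₂ = 3.80720 − 3 ≈ 0.8072

0.8072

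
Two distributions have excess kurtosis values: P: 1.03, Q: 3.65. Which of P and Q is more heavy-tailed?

Higher excess kurtosis ⇒ heavier tails relative to the normal distribution.
1.03 vs 3.65: the larger is 3.65, so Q has heavier tails.

Q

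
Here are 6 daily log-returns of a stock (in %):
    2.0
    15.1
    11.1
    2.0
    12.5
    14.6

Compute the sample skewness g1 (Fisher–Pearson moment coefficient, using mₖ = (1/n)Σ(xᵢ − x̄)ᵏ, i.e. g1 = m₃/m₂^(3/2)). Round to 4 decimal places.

-0.5329

x̄ = (2.0 + 15.1 + 11.1 + 2.0 + 12.5 + 14.6) / 6 = 9.5500
deviations (xᵢ − x̄): -7.5500, 5.5500, 1.5500, -7.5500, 2.9500, 5.0500
Σ(xᵢ − x̄)² = 181.4150 ⇒ m₂ = 181.4150/6 = 30.23583
Σ(xᵢ − x̄)³ = -531.6000 ⇒ m₃ = -531.6000/6 = -88.60000
m₂^(3/2) = 30.23583^(1.5) = 166.25814
g1 = m₃ / m₂^(3/2) = -88.60000 / 166.25814 ≈ -0.5329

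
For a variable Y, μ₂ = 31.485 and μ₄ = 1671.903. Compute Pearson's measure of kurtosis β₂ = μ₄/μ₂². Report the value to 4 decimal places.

1.6866

μ₂² = 31.485² = 991.30523
μ₄/μ₂² = 1671.903 / 991.30523 = 1.68657
β₂ ≈ 1.6866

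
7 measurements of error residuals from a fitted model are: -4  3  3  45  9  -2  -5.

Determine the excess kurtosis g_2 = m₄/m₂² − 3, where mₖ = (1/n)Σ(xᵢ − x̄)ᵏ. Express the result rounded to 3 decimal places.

1.467

x̄ = 7.0000
Σ(xᵢ − x̄)² = 1826.0000 ⇒ m₂ = 260.85714
Σ(xᵢ − x̄)⁴ = 2127602.0000 ⇒ m₄ = 303943.14286
m₂² = 68046.44898
g_2 = m₄/m₂² − 3 = 4.46670 − 3 ≈ 1.467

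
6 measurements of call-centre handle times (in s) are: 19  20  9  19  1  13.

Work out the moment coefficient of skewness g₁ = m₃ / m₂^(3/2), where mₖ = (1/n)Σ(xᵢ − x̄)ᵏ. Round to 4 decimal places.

x̄ = (19 + 20 + 9 + 19 + 1 + 13) / 6 = 13.5000
deviations (xᵢ − x̄): 5.5000, 6.5000, -4.5000, 5.5000, -12.5000, -0.5000
Σ(xᵢ − x̄)² = 279.5000 ⇒ m₂ = 279.5000/6 = 46.58333
Σ(xᵢ − x̄)³ = -1437.0000 ⇒ m₃ = -1437.0000/6 = -239.50000
m₂^(3/2) = 46.58333^(1.5) = 317.94049
g₁ = m₃ / m₂^(3/2) = -239.50000 / 317.94049 ≈ -0.7533

-0.7533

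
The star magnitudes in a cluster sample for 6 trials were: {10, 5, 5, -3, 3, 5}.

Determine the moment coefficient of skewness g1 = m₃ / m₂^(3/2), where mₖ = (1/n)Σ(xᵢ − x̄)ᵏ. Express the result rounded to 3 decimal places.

-0.496

x̄ = (10 + 5 + 5 - 3 + 3 + 5) / 6 = 4.1667
deviations (xᵢ − x̄): 5.8333, 0.8333, 0.8333, -7.1667, -1.1667, 0.8333
Σ(xᵢ − x̄)² = 88.8333 ⇒ m₂ = 88.8333/6 = 14.80556
Σ(xᵢ − x̄)³ = -169.4444 ⇒ m₃ = -169.4444/6 = -28.24074
m₂^(3/2) = 14.80556^(1.5) = 56.96880
g1 = m₃ / m₂^(3/2) = -28.24074 / 56.96880 ≈ -0.496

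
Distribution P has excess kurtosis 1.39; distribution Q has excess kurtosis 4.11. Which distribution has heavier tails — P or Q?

Q

Higher excess kurtosis ⇒ heavier tails relative to the normal distribution.
1.39 vs 4.11: the larger is 4.11, so Q has heavier tails.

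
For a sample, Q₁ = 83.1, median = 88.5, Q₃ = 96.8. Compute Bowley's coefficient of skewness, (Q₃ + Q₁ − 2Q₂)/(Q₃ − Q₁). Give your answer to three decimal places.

numerator: Q₃ + Q₁ − 2Q₂ = 96.8 + 83.1 − 2×88.5 = 2.9000
denominator: Q₃ − Q₁ = 96.8 − 83.1 = 13.7000
Bowley skewness = 2.9000 / 13.7000 ≈ 0.212

0.212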